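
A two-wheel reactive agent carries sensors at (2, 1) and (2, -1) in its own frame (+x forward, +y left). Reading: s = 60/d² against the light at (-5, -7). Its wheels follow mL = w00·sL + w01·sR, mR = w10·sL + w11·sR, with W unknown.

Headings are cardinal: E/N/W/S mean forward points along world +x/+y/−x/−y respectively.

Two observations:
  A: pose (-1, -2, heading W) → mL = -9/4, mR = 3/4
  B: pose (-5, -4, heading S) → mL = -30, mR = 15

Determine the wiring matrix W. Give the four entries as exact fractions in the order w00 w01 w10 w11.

-1/2 -1/2 0 1/2

obs A: pose=(-1,-2,W) → sL=3, sR=3/2, mL=-9/4, mR=3/4
obs B: pose=(-5,-4,S) → sL=30, sR=30, mL=-30, mR=15
sensor matrix S = [[3, 3/2], [30, 30]]; det S = 45
solve [mL_A; mL_B] = S·[w00; w01] and [mR_A; mR_B] = S·[w10; w11]:
  w00 = -1/2, w01 = -1/2, w10 = 0, w11 = 1/2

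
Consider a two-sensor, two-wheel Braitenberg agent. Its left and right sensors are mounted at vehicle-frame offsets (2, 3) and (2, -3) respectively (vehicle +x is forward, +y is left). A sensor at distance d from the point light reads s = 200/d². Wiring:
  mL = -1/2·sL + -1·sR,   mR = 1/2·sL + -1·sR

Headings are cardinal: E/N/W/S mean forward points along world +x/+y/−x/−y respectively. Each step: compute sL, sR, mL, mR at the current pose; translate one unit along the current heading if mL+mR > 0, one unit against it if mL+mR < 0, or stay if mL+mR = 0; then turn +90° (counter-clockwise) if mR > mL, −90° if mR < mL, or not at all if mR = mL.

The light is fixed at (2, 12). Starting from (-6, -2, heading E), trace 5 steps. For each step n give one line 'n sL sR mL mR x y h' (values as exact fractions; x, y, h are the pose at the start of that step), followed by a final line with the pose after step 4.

n=0: pose=(-6,-2,E); sL=200/157, sR=8/13; mL=-2556/2041, mR=44/2041; mL+mR=-16/13 → advance -1; mR−mL=200/157 → turn +1·90°
n=1: pose=(-7,-2,N); sL=25/36, sR=10/9; mL=-35/24, mR=-55/72; mL+mR=-20/9 → advance -1; mR−mL=25/36 → turn +1·90°
n=2: pose=(-7,-3,W); sL=40/89, sR=40/53; mL=-4620/4717, mR=-2500/4717; mL+mR=-80/53 → advance -1; mR−mL=40/89 → turn +1·90°
n=3: pose=(-6,-3,S); sL=100/157, sR=20/41; mL=-5190/6437, mR=-1090/6437; mL+mR=-40/41 → advance -1; mR−mL=100/157 → turn +1·90°
n=4: pose=(-6,-2,E); sL=200/157, sR=8/13; mL=-2556/2041, mR=44/2041; mL+mR=-16/13 → advance -1; mR−mL=200/157 → turn +1·90°

0 200/157 8/13 -2556/2041 44/2041 -6 -2 E
1 25/36 10/9 -35/24 -55/72 -7 -2 N
2 40/89 40/53 -4620/4717 -2500/4717 -7 -3 W
3 100/157 20/41 -5190/6437 -1090/6437 -6 -3 S
4 200/157 8/13 -2556/2041 44/2041 -6 -2 E
final -7 -2 N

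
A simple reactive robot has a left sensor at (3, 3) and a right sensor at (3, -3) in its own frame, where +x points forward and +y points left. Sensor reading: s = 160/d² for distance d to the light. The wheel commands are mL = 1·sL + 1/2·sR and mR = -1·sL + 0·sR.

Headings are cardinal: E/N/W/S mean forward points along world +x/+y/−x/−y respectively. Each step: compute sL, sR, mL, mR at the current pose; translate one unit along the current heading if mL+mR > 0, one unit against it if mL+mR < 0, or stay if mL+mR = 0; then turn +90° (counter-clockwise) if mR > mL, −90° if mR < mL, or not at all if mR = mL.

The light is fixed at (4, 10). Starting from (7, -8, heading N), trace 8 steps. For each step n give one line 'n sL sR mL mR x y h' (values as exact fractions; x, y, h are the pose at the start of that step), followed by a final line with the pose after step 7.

0 32/45 160/261 1328/1305 -32/45 7 -8 N
1 20/29 40/109 2760/3161 -20/29 7 -7 E
2 160/449 160/401 100080/180049 -160/449 8 -7 S
3 80/221 80/113 17880/24973 -80/221 8 -8 W
4 32/45 160/261 1328/1305 -32/45 7 -8 N
5 20/29 40/109 2760/3161 -20/29 7 -7 E
6 160/449 160/401 100080/180049 -160/449 8 -7 S
7 80/221 80/113 17880/24973 -80/221 8 -8 W
final 7 -8 N

n=0: pose=(7,-8,N); sL=32/45, sR=160/261; mL=1328/1305, mR=-32/45; mL+mR=80/261 → advance +1; mR−mL=-752/435 → turn -1·90°
n=1: pose=(7,-7,E); sL=20/29, sR=40/109; mL=2760/3161, mR=-20/29; mL+mR=20/109 → advance +1; mR−mL=-4940/3161 → turn -1·90°
n=2: pose=(8,-7,S); sL=160/449, sR=160/401; mL=100080/180049, mR=-160/449; mL+mR=80/401 → advance +1; mR−mL=-164240/180049 → turn -1·90°
n=3: pose=(8,-8,W); sL=80/221, sR=80/113; mL=17880/24973, mR=-80/221; mL+mR=40/113 → advance +1; mR−mL=-26920/24973 → turn -1·90°
n=4: pose=(7,-8,N); sL=32/45, sR=160/261; mL=1328/1305, mR=-32/45; mL+mR=80/261 → advance +1; mR−mL=-752/435 → turn -1·90°
n=5: pose=(7,-7,E); sL=20/29, sR=40/109; mL=2760/3161, mR=-20/29; mL+mR=20/109 → advance +1; mR−mL=-4940/3161 → turn -1·90°
n=6: pose=(8,-7,S); sL=160/449, sR=160/401; mL=100080/180049, mR=-160/449; mL+mR=80/401 → advance +1; mR−mL=-164240/180049 → turn -1·90°
n=7: pose=(8,-8,W); sL=80/221, sR=80/113; mL=17880/24973, mR=-80/221; mL+mR=40/113 → advance +1; mR−mL=-26920/24973 → turn -1·90°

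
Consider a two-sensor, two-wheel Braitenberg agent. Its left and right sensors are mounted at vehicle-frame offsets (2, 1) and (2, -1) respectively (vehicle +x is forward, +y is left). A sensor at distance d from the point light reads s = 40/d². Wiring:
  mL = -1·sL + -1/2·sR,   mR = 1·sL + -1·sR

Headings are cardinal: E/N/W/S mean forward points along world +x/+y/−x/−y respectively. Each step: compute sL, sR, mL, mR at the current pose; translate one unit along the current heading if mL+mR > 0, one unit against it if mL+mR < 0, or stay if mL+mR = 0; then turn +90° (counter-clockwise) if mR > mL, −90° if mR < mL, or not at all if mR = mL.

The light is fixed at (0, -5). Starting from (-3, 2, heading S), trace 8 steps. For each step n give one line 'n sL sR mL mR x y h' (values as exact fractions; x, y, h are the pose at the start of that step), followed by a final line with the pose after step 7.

n=0: pose=(-3,2,S); sL=40/29, sR=40/41; mL=-2220/1189, mR=480/1189; mL+mR=-60/41 → advance -1; mR−mL=2700/1189 → turn +1·90°
n=1: pose=(-3,3,E); sL=20/41, sR=4/5; mL=-182/205, mR=-64/205; mL+mR=-6/5 → advance -1; mR−mL=118/205 → turn +1·90°
n=2: pose=(-4,3,N); sL=8/25, sR=40/109; mL=-1372/2725, mR=-128/2725; mL+mR=-60/109 → advance -1; mR−mL=1244/2725 → turn +1·90°
n=3: pose=(-4,2,W); sL=5/9, sR=2/5; mL=-34/45, mR=7/45; mL+mR=-3/5 → advance -1; mR−mL=41/45 → turn +1·90°
n=4: pose=(-3,2,S); sL=40/29, sR=40/41; mL=-2220/1189, mR=480/1189; mL+mR=-60/41 → advance -1; mR−mL=2700/1189 → turn +1·90°
n=5: pose=(-3,3,E); sL=20/41, sR=4/5; mL=-182/205, mR=-64/205; mL+mR=-6/5 → advance -1; mR−mL=118/205 → turn +1·90°
n=6: pose=(-4,3,N); sL=8/25, sR=40/109; mL=-1372/2725, mR=-128/2725; mL+mR=-60/109 → advance -1; mR−mL=1244/2725 → turn +1·90°
n=7: pose=(-4,2,W); sL=5/9, sR=2/5; mL=-34/45, mR=7/45; mL+mR=-3/5 → advance -1; mR−mL=41/45 → turn +1·90°

0 40/29 40/41 -2220/1189 480/1189 -3 2 S
1 20/41 4/5 -182/205 -64/205 -3 3 E
2 8/25 40/109 -1372/2725 -128/2725 -4 3 N
3 5/9 2/5 -34/45 7/45 -4 2 W
4 40/29 40/41 -2220/1189 480/1189 -3 2 S
5 20/41 4/5 -182/205 -64/205 -3 3 E
6 8/25 40/109 -1372/2725 -128/2725 -4 3 N
7 5/9 2/5 -34/45 7/45 -4 2 W
final -3 2 S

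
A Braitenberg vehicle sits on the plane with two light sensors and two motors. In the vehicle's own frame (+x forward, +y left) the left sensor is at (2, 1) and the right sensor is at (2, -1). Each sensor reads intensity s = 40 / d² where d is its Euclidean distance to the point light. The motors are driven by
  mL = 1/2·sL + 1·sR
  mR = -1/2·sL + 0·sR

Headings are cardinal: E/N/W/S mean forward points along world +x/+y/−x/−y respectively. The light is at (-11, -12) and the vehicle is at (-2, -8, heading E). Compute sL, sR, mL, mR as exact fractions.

20/73 4/13 422/949 -10/73

left sensor world pos  = (0, -7); dL² = 146
right sensor world pos = (0, -9); dR² = 130
sL = 40/146 = 20/73
sR = 40/130 = 4/13
mL = 1/2·sL + 1·sR = 422/949
mR = -1/2·sL + 0·sR = -10/73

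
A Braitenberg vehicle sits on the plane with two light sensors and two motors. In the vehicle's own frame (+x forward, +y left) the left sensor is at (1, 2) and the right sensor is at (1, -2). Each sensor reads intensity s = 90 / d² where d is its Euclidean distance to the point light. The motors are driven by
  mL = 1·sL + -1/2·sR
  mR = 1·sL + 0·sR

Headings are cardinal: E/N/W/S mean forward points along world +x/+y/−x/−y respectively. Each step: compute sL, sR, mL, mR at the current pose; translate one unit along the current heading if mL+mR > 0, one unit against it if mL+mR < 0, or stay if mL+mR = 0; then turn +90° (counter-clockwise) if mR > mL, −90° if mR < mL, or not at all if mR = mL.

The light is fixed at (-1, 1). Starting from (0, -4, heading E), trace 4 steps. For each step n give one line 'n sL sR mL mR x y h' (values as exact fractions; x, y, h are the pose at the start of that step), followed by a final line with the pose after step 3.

n=0: pose=(0,-4,E); sL=90/13, sR=90/53; mL=4185/689, mR=90/13; mL+mR=8955/689 → advance +1; mR−mL=45/53 → turn +1·90°
n=1: pose=(1,-4,N); sL=45/8, sR=45/16; mL=135/32, mR=45/8; mL+mR=315/32 → advance +1; mR−mL=45/32 → turn +1·90°
n=2: pose=(1,-3,W); sL=90/37, sR=18; mL=-243/37, mR=90/37; mL+mR=-153/37 → advance -1; mR−mL=9 → turn +1·90°
n=3: pose=(2,-3,S); sL=9/5, sR=45/13; mL=9/130, mR=9/5; mL+mR=243/130 → advance +1; mR−mL=45/26 → turn +1·90°

0 90/13 90/53 4185/689 90/13 0 -4 E
1 45/8 45/16 135/32 45/8 1 -4 N
2 90/37 18 -243/37 90/37 1 -3 W
3 9/5 45/13 9/130 9/5 2 -3 S
final 2 -4 E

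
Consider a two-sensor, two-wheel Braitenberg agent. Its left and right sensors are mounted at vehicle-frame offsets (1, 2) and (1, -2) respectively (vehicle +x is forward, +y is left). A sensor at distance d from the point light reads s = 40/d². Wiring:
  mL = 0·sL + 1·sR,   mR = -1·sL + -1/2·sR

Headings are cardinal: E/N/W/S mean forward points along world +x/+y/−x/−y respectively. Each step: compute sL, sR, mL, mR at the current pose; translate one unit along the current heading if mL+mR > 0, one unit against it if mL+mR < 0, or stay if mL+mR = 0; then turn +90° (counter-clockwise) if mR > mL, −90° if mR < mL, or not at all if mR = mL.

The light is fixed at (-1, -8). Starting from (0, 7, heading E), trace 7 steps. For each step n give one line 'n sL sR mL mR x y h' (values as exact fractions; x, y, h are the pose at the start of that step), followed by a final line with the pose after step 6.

n=0: pose=(0,7,E); sL=40/293, sR=40/173; mL=40/173, mR=-12780/50689; mL+mR=-1060/50689 → advance -1; mR−mL=-24500/50689 → turn -1·90°
n=1: pose=(-1,7,S); sL=1/5, sR=1/5; mL=1/5, mR=-3/10; mL+mR=-1/10 → advance -1; mR−mL=-1/2 → turn -1·90°
n=2: pose=(-1,8,W); sL=40/197, sR=8/65; mL=8/65, mR=-3388/12805; mL+mR=-1812/12805 → advance -1; mR−mL=-4964/12805 → turn -1·90°
n=3: pose=(0,8,N); sL=4/29, sR=20/149; mL=20/149, mR=-886/4321; mL+mR=-306/4321 → advance -1; mR−mL=-1466/4321 → turn -1·90°
n=4: pose=(0,7,E); sL=40/293, sR=40/173; mL=40/173, mR=-12780/50689; mL+mR=-1060/50689 → advance -1; mR−mL=-24500/50689 → turn -1·90°
n=5: pose=(-1,7,S); sL=1/5, sR=1/5; mL=1/5, mR=-3/10; mL+mR=-1/10 → advance -1; mR−mL=-1/2 → turn -1·90°
n=6: pose=(-1,8,W); sL=40/197, sR=8/65; mL=8/65, mR=-3388/12805; mL+mR=-1812/12805 → advance -1; mR−mL=-4964/12805 → turn -1·90°

0 40/293 40/173 40/173 -12780/50689 0 7 E
1 1/5 1/5 1/5 -3/10 -1 7 S
2 40/197 8/65 8/65 -3388/12805 -1 8 W
3 4/29 20/149 20/149 -886/4321 0 8 N
4 40/293 40/173 40/173 -12780/50689 0 7 E
5 1/5 1/5 1/5 -3/10 -1 7 S
6 40/197 8/65 8/65 -3388/12805 -1 8 W
final 0 8 N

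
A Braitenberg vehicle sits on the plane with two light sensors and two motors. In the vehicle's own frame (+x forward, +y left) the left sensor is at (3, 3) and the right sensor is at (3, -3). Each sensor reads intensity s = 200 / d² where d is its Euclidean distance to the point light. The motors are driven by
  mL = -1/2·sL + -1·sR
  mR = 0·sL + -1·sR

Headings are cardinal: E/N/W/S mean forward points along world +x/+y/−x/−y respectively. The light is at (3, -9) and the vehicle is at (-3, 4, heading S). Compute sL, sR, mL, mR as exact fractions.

left sensor world pos  = (0, 1); dL² = 109
right sensor world pos = (-6, 1); dR² = 181
sL = 200/109 = 200/109
sR = 200/181 = 200/181
mL = -1/2·sL + -1·sR = -39900/19729
mR = 0·sL + -1·sR = -200/181

200/109 200/181 -39900/19729 -200/181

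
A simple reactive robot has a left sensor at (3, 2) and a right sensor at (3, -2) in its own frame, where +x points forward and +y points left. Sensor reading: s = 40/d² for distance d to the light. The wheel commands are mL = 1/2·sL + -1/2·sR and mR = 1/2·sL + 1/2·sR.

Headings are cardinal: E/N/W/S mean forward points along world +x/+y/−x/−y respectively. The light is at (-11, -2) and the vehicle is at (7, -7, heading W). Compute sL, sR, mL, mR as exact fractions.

left sensor world pos  = (4, -9); dL² = 274
right sensor world pos = (4, -5); dR² = 234
sL = 40/274 = 20/137
sR = 40/234 = 20/117
mL = 1/2·sL + -1/2·sR = -200/16029
mR = 1/2·sL + 1/2·sR = 2540/16029

20/137 20/117 -200/16029 2540/16029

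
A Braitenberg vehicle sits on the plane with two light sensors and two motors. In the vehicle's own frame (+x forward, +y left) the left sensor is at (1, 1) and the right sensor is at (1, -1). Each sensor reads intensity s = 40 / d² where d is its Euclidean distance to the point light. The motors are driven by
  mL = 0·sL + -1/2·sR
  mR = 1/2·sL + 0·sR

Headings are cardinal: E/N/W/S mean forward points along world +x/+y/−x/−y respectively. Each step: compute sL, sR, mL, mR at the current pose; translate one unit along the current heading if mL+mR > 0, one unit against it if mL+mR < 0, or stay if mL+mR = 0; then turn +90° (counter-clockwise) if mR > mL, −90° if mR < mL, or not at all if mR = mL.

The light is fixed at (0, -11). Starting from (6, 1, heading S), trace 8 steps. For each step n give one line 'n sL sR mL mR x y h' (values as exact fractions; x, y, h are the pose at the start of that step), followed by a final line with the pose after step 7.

n=0: pose=(6,1,S); sL=4/17, sR=20/73; mL=-10/73, mR=2/17; mL+mR=-24/1241 → advance -1; mR−mL=316/1241 → turn +1·90°
n=1: pose=(6,2,E); sL=8/49, sR=40/193; mL=-20/193, mR=4/49; mL+mR=-208/9457 → advance -1; mR−mL=1752/9457 → turn +1·90°
n=2: pose=(5,2,N); sL=10/53, sR=5/29; mL=-5/58, mR=5/53; mL+mR=25/3074 → advance +1; mR−mL=555/3074 → turn +1·90°
n=3: pose=(5,3,W); sL=8/37, sR=40/241; mL=-20/241, mR=4/37; mL+mR=224/8917 → advance +1; mR−mL=1704/8917 → turn +1·90°
n=4: pose=(4,3,S); sL=20/97, sR=20/89; mL=-10/89, mR=10/97; mL+mR=-80/8633 → advance -1; mR−mL=1860/8633 → turn +1·90°
n=5: pose=(4,4,E); sL=40/281, sR=40/221; mL=-20/221, mR=20/281; mL+mR=-1200/62101 → advance -1; mR−mL=10040/62101 → turn +1·90°
n=6: pose=(3,4,N); sL=2/13, sR=5/34; mL=-5/68, mR=1/13; mL+mR=3/884 → advance +1; mR−mL=133/884 → turn +1·90°
n=7: pose=(3,5,W); sL=40/229, sR=40/293; mL=-20/293, mR=20/229; mL+mR=1280/67097 → advance +1; mR−mL=10440/67097 → turn +1·90°

0 4/17 20/73 -10/73 2/17 6 1 S
1 8/49 40/193 -20/193 4/49 6 2 E
2 10/53 5/29 -5/58 5/53 5 2 N
3 8/37 40/241 -20/241 4/37 5 3 W
4 20/97 20/89 -10/89 10/97 4 3 S
5 40/281 40/221 -20/221 20/281 4 4 E
6 2/13 5/34 -5/68 1/13 3 4 N
7 40/229 40/293 -20/293 20/229 3 5 W
final 2 5 S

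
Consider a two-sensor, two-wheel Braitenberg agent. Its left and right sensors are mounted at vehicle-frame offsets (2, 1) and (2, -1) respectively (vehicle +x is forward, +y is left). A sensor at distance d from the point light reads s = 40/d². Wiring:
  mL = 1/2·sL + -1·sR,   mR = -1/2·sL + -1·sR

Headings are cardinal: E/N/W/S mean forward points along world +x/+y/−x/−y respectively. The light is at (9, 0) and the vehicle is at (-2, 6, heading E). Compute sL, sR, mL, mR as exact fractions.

left sensor world pos  = (0, 7); dL² = 130
right sensor world pos = (0, 5); dR² = 106
sL = 40/130 = 4/13
sR = 40/106 = 20/53
mL = 1/2·sL + -1·sR = -154/689
mR = -1/2·sL + -1·sR = -366/689

4/13 20/53 -154/689 -366/689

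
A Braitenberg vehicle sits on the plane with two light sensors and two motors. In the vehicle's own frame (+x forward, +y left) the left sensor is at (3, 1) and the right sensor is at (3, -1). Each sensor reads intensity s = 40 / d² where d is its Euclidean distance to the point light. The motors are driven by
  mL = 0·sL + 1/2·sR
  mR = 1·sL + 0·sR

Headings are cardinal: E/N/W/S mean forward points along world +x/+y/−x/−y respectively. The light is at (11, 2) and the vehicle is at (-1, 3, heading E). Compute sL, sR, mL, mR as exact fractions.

8/17 40/81 20/81 8/17

left sensor world pos  = (2, 4); dL² = 85
right sensor world pos = (2, 2); dR² = 81
sL = 40/85 = 8/17
sR = 40/81 = 40/81
mL = 0·sL + 1/2·sR = 20/81
mR = 1·sL + 0·sR = 8/17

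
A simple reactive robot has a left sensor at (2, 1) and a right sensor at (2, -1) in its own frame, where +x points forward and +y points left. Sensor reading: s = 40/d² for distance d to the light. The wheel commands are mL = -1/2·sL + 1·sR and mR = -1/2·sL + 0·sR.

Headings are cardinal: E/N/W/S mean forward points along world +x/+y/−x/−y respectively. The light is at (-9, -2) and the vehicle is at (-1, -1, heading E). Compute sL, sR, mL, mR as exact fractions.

5/13 2/5 27/130 -5/26

left sensor world pos  = (1, 0); dL² = 104
right sensor world pos = (1, -2); dR² = 100
sL = 40/104 = 5/13
sR = 40/100 = 2/5
mL = -1/2·sL + 1·sR = 27/130
mR = -1/2·sL + 0·sR = -5/26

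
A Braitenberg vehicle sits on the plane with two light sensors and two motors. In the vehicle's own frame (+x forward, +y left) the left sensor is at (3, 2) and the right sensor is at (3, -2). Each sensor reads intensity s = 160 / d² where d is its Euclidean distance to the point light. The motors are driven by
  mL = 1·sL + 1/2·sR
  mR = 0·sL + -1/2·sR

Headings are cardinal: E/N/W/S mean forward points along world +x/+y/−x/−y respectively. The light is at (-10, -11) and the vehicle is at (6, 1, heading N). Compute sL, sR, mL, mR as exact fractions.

left sensor world pos  = (4, 4); dL² = 421
right sensor world pos = (8, 4); dR² = 549
sL = 160/421 = 160/421
sR = 160/549 = 160/549
mL = 1·sL + 1/2·sR = 121520/231129
mR = 0·sL + -1/2·sR = -80/549

160/421 160/549 121520/231129 -80/549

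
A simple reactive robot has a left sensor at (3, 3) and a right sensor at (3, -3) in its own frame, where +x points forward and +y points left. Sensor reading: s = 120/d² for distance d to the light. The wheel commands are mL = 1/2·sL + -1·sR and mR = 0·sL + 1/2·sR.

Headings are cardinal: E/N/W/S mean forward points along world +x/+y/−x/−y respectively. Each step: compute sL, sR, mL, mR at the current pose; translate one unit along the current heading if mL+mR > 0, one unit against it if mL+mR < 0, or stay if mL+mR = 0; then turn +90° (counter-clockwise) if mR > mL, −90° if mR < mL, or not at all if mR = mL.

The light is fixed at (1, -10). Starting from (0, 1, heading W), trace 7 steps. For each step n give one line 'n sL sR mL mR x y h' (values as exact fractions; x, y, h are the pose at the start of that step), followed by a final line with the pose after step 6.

0 3/2 30/53 39/212 15/53 0 1 W
1 24/13 120/89 -492/1157 60/89 -1 1 S
2 12/17 12/5 -174/85 6/5 -1 0 E
3 24/41 120/169 -2892/6929 60/169 -2 0 N
4 5/3 2/3 1/6 1/3 -2 -1 W
5 120/37 24/17 132/629 12/17 -3 -1 S
6 60/61 60/13 -3270/793 30/13 -3 -2 E
final -4 -2 N

n=0: pose=(0,1,W); sL=3/2, sR=30/53; mL=39/212, mR=15/53; mL+mR=99/212 → advance +1; mR−mL=21/212 → turn +1·90°
n=1: pose=(-1,1,S); sL=24/13, sR=120/89; mL=-492/1157, mR=60/89; mL+mR=288/1157 → advance +1; mR−mL=1272/1157 → turn +1·90°
n=2: pose=(-1,0,E); sL=12/17, sR=12/5; mL=-174/85, mR=6/5; mL+mR=-72/85 → advance -1; mR−mL=276/85 → turn +1·90°
n=3: pose=(-2,0,N); sL=24/41, sR=120/169; mL=-2892/6929, mR=60/169; mL+mR=-432/6929 → advance -1; mR−mL=5352/6929 → turn +1·90°
n=4: pose=(-2,-1,W); sL=5/3, sR=2/3; mL=1/6, mR=1/3; mL+mR=1/2 → advance +1; mR−mL=1/6 → turn +1·90°
n=5: pose=(-3,-1,S); sL=120/37, sR=24/17; mL=132/629, mR=12/17; mL+mR=576/629 → advance +1; mR−mL=312/629 → turn +1·90°
n=6: pose=(-3,-2,E); sL=60/61, sR=60/13; mL=-3270/793, mR=30/13; mL+mR=-1440/793 → advance -1; mR−mL=5100/793 → turn +1·90°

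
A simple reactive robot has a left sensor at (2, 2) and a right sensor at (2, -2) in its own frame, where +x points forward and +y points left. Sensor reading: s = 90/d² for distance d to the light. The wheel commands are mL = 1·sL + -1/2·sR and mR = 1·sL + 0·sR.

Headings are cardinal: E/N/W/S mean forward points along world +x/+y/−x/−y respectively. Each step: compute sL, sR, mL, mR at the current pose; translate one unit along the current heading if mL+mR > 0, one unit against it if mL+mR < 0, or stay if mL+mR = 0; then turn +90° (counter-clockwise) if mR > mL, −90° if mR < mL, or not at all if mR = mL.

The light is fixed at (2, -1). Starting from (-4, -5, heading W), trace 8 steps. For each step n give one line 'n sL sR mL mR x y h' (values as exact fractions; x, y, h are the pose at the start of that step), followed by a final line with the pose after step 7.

n=0: pose=(-4,-5,W); sL=9/10, sR=45/34; mL=81/340, mR=9/10; mL+mR=387/340 → advance +1; mR−mL=45/68 → turn +1·90°
n=1: pose=(-5,-5,S); sL=90/61, sR=10/13; mL=865/793, mR=90/61; mL+mR=2035/793 → advance +1; mR−mL=5/13 → turn +1·90°
n=2: pose=(-5,-6,E); sL=45/17, sR=45/37; mL=2565/1258, mR=45/17; mL+mR=5895/1258 → advance +1; mR−mL=45/74 → turn +1·90°
n=3: pose=(-4,-6,N); sL=90/73, sR=18/5; mL=-207/365, mR=90/73; mL+mR=243/365 → advance +1; mR−mL=9/5 → turn +1·90°
n=4: pose=(-4,-5,W); sL=9/10, sR=45/34; mL=81/340, mR=9/10; mL+mR=387/340 → advance +1; mR−mL=45/68 → turn +1·90°
n=5: pose=(-5,-5,S); sL=90/61, sR=10/13; mL=865/793, mR=90/61; mL+mR=2035/793 → advance +1; mR−mL=5/13 → turn +1·90°
n=6: pose=(-5,-6,E); sL=45/17, sR=45/37; mL=2565/1258, mR=45/17; mL+mR=5895/1258 → advance +1; mR−mL=45/74 → turn +1·90°
n=7: pose=(-4,-6,N); sL=90/73, sR=18/5; mL=-207/365, mR=90/73; mL+mR=243/365 → advance +1; mR−mL=9/5 → turn +1·90°

0 9/10 45/34 81/340 9/10 -4 -5 W
1 90/61 10/13 865/793 90/61 -5 -5 S
2 45/17 45/37 2565/1258 45/17 -5 -6 E
3 90/73 18/5 -207/365 90/73 -4 -6 N
4 9/10 45/34 81/340 9/10 -4 -5 W
5 90/61 10/13 865/793 90/61 -5 -5 S
6 45/17 45/37 2565/1258 45/17 -5 -6 E
7 90/73 18/5 -207/365 90/73 -4 -6 N
final -4 -5 W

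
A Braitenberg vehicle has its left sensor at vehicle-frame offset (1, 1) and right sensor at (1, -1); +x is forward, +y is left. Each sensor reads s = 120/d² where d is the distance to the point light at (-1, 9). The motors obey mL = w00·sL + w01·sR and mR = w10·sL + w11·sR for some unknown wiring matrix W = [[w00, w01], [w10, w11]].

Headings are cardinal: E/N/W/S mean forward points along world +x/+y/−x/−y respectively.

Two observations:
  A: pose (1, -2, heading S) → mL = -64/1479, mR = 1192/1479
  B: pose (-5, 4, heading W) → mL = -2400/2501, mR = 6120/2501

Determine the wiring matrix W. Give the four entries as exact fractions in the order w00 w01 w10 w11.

1 -1 1/2 1/2

obs A: pose=(1,-2,S) → sL=40/51, sR=24/29, mL=-64/1479, mR=1192/1479
obs B: pose=(-5,4,W) → sL=120/61, sR=120/41, mL=-2400/2501, mR=6120/2501
sensor matrix S = [[40/51, 24/29], [120/61, 120/41]]; det S = 823040/1232993
solve [mL_A; mL_B] = S·[w00; w01] and [mR_A; mR_B] = S·[w10; w11]:
  w00 = 1, w01 = -1, w10 = 1/2, w11 = 1/2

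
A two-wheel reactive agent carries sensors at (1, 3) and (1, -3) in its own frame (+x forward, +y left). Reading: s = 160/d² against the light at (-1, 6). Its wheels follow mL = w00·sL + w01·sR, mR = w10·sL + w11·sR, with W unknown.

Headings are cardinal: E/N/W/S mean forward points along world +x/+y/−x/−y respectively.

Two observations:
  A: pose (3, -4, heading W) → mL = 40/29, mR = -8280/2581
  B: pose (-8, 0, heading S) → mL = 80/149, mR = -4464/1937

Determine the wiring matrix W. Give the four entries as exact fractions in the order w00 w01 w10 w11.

0 1/2 -1/2 -1

obs A: pose=(3,-4,W) → sL=80/89, sR=80/29, mL=40/29, mR=-8280/2581
obs B: pose=(-8,0,S) → sL=32/13, sR=160/149, mL=80/149, mR=-4464/1937
sensor matrix S = [[80/89, 80/29], [32/13, 160/149]]; det S = -29122560/4999397
solve [mL_A; mL_B] = S·[w00; w01] and [mR_A; mR_B] = S·[w10; w11]:
  w00 = 0, w01 = 1/2, w10 = -1/2, w11 = -1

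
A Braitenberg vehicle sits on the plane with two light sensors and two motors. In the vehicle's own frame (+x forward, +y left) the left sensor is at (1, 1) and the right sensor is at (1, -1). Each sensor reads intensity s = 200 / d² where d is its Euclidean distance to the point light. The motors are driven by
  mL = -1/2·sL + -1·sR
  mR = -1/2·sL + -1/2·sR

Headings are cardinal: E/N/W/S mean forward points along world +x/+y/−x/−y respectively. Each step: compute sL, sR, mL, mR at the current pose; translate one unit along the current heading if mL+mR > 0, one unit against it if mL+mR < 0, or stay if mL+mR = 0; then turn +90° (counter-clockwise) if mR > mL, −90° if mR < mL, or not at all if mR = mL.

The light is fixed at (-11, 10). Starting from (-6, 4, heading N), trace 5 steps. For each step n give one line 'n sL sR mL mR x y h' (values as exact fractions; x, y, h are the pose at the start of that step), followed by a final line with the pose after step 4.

n=0: pose=(-6,4,N); sL=200/41, sR=200/61; mL=-14300/2501, mR=-10200/2501; mL+mR=-24500/2501 → advance -1; mR−mL=100/61 → turn +1·90°
n=1: pose=(-6,3,W); sL=5/2, sR=50/13; mL=-265/52, mR=-165/52; mL+mR=-215/26 → advance -1; mR−mL=25/13 → turn +1·90°
n=2: pose=(-5,3,S); sL=200/113, sR=200/89; mL=-31500/10057, mR=-20200/10057; mL+mR=-51700/10057 → advance -1; mR−mL=100/89 → turn +1·90°
n=3: pose=(-5,4,E); sL=100/37, sR=100/49; mL=-6150/1813, mR=-4300/1813; mL+mR=-10450/1813 → advance -1; mR−mL=50/49 → turn +1·90°
n=4: pose=(-6,4,N); sL=200/41, sR=200/61; mL=-14300/2501, mR=-10200/2501; mL+mR=-24500/2501 → advance -1; mR−mL=100/61 → turn +1·90°

0 200/41 200/61 -14300/2501 -10200/2501 -6 4 N
1 5/2 50/13 -265/52 -165/52 -6 3 W
2 200/113 200/89 -31500/10057 -20200/10057 -5 3 S
3 100/37 100/49 -6150/1813 -4300/1813 -5 4 E
4 200/41 200/61 -14300/2501 -10200/2501 -6 4 N
final -6 3 W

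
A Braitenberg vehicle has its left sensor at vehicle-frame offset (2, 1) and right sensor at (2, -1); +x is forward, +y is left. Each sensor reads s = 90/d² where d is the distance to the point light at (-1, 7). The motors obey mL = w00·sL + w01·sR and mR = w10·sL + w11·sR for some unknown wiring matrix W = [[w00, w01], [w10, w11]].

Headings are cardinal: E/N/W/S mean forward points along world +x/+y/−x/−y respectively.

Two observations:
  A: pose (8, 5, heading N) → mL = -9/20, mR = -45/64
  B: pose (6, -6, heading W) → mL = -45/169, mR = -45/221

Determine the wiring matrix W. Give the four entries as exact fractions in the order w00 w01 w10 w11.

0 -1/2 -1/2 0

obs A: pose=(8,5,N) → sL=45/32, sR=9/10, mL=-9/20, mR=-45/64
obs B: pose=(6,-6,W) → sL=90/221, sR=90/169, mL=-45/169, mR=-45/221
sensor matrix S = [[45/32, 9/10], [90/221, 90/169]]; det S = 17577/45968
solve [mL_A; mL_B] = S·[w00; w01] and [mR_A; mR_B] = S·[w10; w11]:
  w00 = 0, w01 = -1/2, w10 = -1/2, w11 = 0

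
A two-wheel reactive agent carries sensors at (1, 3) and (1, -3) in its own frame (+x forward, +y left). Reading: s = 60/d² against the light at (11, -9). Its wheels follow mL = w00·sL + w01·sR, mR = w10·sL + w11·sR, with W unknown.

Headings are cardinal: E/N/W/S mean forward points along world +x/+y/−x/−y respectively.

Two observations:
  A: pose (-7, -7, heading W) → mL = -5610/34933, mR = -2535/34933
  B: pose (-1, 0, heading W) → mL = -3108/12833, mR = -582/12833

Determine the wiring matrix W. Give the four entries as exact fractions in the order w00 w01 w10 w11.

-1/2 -1/2 1/2 -1

obs A: pose=(-7,-7,W) → sL=30/181, sR=30/193, mL=-5610/34933, mR=-2535/34933
obs B: pose=(-1,0,W) → sL=12/41, sR=60/313, mL=-3108/12833, mR=-582/12833
sensor matrix S = [[30/181, 30/193], [12/41, 60/313]]; det S = -6151680/448295189
solve [mL_A; mL_B] = S·[w00; w01] and [mR_A; mR_B] = S·[w10; w11]:
  w00 = -1/2, w01 = -1/2, w10 = 1/2, w11 = -1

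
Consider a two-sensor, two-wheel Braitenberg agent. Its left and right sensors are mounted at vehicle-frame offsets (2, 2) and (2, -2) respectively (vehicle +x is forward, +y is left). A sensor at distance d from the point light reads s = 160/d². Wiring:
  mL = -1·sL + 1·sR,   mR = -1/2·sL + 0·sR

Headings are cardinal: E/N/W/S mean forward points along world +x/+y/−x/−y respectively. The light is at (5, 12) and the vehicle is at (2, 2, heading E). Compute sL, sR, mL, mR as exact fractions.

32/13 32/29 -512/377 -16/13

left sensor world pos  = (4, 4); dL² = 65
right sensor world pos = (4, 0); dR² = 145
sL = 160/65 = 32/13
sR = 160/145 = 32/29
mL = -1·sL + 1·sR = -512/377
mR = -1/2·sL + 0·sR = -16/13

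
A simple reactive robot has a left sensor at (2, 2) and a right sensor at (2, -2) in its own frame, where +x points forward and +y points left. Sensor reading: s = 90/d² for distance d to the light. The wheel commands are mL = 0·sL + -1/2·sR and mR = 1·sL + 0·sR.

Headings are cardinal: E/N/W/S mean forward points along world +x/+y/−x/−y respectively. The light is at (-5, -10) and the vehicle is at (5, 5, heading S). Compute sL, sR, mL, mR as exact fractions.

left sensor world pos  = (7, 3); dL² = 313
right sensor world pos = (3, 3); dR² = 233
sL = 90/313 = 90/313
sR = 90/233 = 90/233
mL = 0·sL + -1/2·sR = -45/233
mR = 1·sL + 0·sR = 90/313

90/313 90/233 -45/233 90/313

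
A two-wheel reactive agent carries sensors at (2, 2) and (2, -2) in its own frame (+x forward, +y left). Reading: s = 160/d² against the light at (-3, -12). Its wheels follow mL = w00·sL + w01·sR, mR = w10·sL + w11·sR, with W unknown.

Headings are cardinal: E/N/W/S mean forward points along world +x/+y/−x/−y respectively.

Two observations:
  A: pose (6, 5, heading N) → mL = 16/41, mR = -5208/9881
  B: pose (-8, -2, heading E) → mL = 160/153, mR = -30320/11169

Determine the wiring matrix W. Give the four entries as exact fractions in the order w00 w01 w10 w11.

1 0 -1/2 -1

obs A: pose=(6,5,N) → sL=16/41, sR=80/241, mL=16/41, mR=-5208/9881
obs B: pose=(-8,-2,E) → sL=160/153, sR=160/73, mL=160/153, mR=-30320/11169
sensor matrix S = [[16/41, 80/241], [160/153, 160/73]]; det S = 56084480/110360889
solve [mL_A; mL_B] = S·[w00; w01] and [mR_A; mR_B] = S·[w10; w11]:
  w00 = 1, w01 = 0, w10 = -1/2, w11 = -1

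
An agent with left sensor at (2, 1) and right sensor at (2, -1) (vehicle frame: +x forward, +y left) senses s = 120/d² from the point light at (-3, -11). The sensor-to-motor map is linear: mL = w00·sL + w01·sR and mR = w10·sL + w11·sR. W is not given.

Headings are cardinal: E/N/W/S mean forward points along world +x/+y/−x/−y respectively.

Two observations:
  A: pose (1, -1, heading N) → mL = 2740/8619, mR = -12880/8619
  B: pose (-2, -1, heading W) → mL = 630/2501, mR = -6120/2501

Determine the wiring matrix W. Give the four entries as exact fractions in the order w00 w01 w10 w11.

-1/2 1 -1 -1

obs A: pose=(1,-1,N) → sL=40/51, sR=120/169, mL=2740/8619, mR=-12880/8619
obs B: pose=(-2,-1,W) → sL=60/41, sR=60/61, mL=630/2501, mR=-6120/2501
sensor matrix S = [[40/51, 120/169], [60/41, 60/61]]; det S = -1923200/7185373
solve [mL_A; mL_B] = S·[w00; w01] and [mR_A; mR_B] = S·[w10; w11]:
  w00 = -1/2, w01 = 1, w10 = -1, w11 = -1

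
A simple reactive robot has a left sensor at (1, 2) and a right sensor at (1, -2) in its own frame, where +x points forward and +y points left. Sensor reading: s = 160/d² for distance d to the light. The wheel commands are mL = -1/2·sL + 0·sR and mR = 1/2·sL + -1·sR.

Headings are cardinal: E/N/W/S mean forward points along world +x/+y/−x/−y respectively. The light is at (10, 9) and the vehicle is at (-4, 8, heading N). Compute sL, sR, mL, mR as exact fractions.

left sensor world pos  = (-6, 9); dL² = 256
right sensor world pos = (-2, 9); dR² = 144
sL = 160/256 = 5/8
sR = 160/144 = 10/9
mL = -1/2·sL + 0·sR = -5/16
mR = 1/2·sL + -1·sR = -115/144

5/8 10/9 -5/16 -115/144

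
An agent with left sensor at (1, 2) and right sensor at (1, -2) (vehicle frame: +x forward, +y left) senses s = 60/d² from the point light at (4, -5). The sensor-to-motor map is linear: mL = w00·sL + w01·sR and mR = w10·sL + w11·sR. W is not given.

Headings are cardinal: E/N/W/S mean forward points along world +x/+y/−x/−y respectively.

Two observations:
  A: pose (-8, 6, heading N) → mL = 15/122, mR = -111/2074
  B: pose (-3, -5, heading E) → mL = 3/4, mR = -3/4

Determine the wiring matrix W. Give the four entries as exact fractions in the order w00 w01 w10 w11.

obs A: pose=(-8,6,N) → sL=3/17, sR=15/61, mL=15/122, mR=-111/2074
obs B: pose=(-3,-5,E) → sL=3/2, sR=3/2, mL=3/4, mR=-3/4
sensor matrix S = [[3/17, 15/61], [3/2, 3/2]]; det S = -108/1037
solve [mL_A; mL_B] = S·[w00; w01] and [mR_A; mR_B] = S·[w10; w11]:
  w00 = 0, w01 = 1/2, w10 = -1, w11 = 1/2

0 1/2 -1 1/2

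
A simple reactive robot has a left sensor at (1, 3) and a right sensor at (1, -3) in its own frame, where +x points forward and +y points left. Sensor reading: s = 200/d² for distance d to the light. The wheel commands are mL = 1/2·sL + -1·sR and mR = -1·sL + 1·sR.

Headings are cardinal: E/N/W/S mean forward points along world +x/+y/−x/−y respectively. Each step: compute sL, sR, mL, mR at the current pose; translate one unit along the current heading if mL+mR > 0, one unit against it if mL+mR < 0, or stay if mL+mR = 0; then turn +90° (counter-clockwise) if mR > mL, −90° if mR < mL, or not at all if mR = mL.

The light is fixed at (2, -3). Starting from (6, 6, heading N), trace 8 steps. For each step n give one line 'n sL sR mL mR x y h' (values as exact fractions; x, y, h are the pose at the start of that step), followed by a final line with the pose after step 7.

n=0: pose=(6,6,N); sL=200/101, sR=200/149; mL=-5300/15049, mR=-9600/15049; mL+mR=-100/101 → advance -1; mR−mL=-4300/15049 → turn -1·90°
n=1: pose=(6,5,E); sL=100/73, sR=4; mL=-242/73, mR=192/73; mL+mR=-50/73 → advance -1; mR−mL=434/73 → turn +1·90°
n=2: pose=(5,5,N); sL=200/81, sR=200/117; mL=-500/1053, mR=-800/1053; mL+mR=-100/81 → advance -1; mR−mL=-100/351 → turn -1·90°
n=3: pose=(5,4,E); sL=50/29, sR=25/4; mL=-625/116, mR=525/116; mL+mR=-25/29 → advance -1; mR−mL=575/58 → turn +1·90°
n=4: pose=(4,4,N); sL=40/13, sR=200/89; mL=-820/1157, mR=-960/1157; mL+mR=-20/13 → advance -1; mR−mL=-140/1157 → turn -1·90°
n=5: pose=(4,3,E); sL=20/9, sR=100/9; mL=-10, mR=80/9; mL+mR=-10/9 → advance -1; mR−mL=170/9 → turn +1·90°
n=6: pose=(3,3,N); sL=200/53, sR=40/13; mL=-820/689, mR=-480/689; mL+mR=-100/53 → advance -1; mR−mL=340/689 → turn +1·90°
n=7: pose=(3,2,W); sL=50, sR=25/8; mL=175/8, mR=-375/8; mL+mR=-25 → advance -1; mR−mL=-275/4 → turn -1·90°

0 200/101 200/149 -5300/15049 -9600/15049 6 6 N
1 100/73 4 -242/73 192/73 6 5 E
2 200/81 200/117 -500/1053 -800/1053 5 5 N
3 50/29 25/4 -625/116 525/116 5 4 E
4 40/13 200/89 -820/1157 -960/1157 4 4 N
5 20/9 100/9 -10 80/9 4 3 E
6 200/53 40/13 -820/689 -480/689 3 3 N
7 50 25/8 175/8 -375/8 3 2 W
final 4 2 N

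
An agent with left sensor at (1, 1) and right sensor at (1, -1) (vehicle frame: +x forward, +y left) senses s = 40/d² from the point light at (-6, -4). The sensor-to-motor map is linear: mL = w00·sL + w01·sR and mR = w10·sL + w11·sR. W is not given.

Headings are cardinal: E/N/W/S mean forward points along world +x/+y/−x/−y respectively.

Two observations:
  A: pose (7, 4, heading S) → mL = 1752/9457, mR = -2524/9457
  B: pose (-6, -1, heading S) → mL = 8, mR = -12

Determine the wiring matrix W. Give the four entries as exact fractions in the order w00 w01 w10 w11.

obs A: pose=(7,4,S) → sL=8/49, sR=40/193, mL=1752/9457, mR=-2524/9457
obs B: pose=(-6,-1,S) → sL=8, sR=8, mL=8, mR=-12
sensor matrix S = [[8/49, 40/193], [8, 8]]; det S = -3328/9457
solve [mL_A; mL_B] = S·[w00; w01] and [mR_A; mR_B] = S·[w10; w11]:
  w00 = 1/2, w01 = 1/2, w10 = -1, w11 = -1/2

1/2 1/2 -1 -1/2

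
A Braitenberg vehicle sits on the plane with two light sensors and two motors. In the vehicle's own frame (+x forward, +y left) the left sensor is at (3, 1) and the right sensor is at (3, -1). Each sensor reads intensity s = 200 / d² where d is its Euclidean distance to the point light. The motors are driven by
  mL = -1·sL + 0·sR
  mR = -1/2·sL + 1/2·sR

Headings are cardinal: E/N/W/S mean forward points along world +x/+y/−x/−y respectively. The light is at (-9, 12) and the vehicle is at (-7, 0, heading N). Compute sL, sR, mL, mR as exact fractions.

left sensor world pos  = (-8, 3); dL² = 82
right sensor world pos = (-6, 3); dR² = 90
sL = 200/82 = 100/41
sR = 200/90 = 20/9
mL = -1·sL + 0·sR = -100/41
mR = -1/2·sL + 1/2·sR = -40/369

100/41 20/9 -100/41 -40/369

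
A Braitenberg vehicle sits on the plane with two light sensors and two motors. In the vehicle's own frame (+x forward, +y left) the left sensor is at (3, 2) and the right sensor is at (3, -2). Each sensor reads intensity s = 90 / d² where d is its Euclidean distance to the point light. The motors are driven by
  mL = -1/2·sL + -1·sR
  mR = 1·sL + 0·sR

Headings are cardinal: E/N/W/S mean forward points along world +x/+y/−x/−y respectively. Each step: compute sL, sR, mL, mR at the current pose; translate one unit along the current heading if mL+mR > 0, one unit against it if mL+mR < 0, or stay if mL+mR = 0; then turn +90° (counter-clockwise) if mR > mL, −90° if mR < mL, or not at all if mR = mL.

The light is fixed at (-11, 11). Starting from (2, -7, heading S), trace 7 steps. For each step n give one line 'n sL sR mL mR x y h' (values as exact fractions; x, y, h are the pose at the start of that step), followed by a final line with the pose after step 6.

n=0: pose=(2,-7,S); sL=5/37, sR=45/281; mL=-4735/20794, mR=5/37; mL+mR=-1925/20794 → advance -1; mR−mL=7545/20794 → turn +1·90°
n=1: pose=(2,-6,E); sL=90/481, sR=90/617; mL=-71055/296777, mR=90/481; mL+mR=-15525/296777 → advance -1; mR−mL=126585/296777 → turn +1·90°
n=2: pose=(1,-6,N); sL=45/148, sR=45/196; mL=-5535/14504, mR=45/148; mL+mR=-1125/14504 → advance -1; mR−mL=9945/14504 → turn +1·90°
n=3: pose=(1,-7,W); sL=90/481, sR=90/337; mL=-58455/162097, mR=90/481; mL+mR=-28125/162097 → advance -1; mR−mL=88785/162097 → turn +1·90°
n=4: pose=(2,-7,S); sL=5/37, sR=45/281; mL=-4735/20794, mR=5/37; mL+mR=-1925/20794 → advance -1; mR−mL=7545/20794 → turn +1·90°
n=5: pose=(2,-6,E); sL=90/481, sR=90/617; mL=-71055/296777, mR=90/481; mL+mR=-15525/296777 → advance -1; mR−mL=126585/296777 → turn +1·90°
n=6: pose=(1,-6,N); sL=45/148, sR=45/196; mL=-5535/14504, mR=45/148; mL+mR=-1125/14504 → advance -1; mR−mL=9945/14504 → turn +1·90°

0 5/37 45/281 -4735/20794 5/37 2 -7 S
1 90/481 90/617 -71055/296777 90/481 2 -6 E
2 45/148 45/196 -5535/14504 45/148 1 -6 N
3 90/481 90/337 -58455/162097 90/481 1 -7 W
4 5/37 45/281 -4735/20794 5/37 2 -7 S
5 90/481 90/617 -71055/296777 90/481 2 -6 E
6 45/148 45/196 -5535/14504 45/148 1 -6 N
final 1 -7 W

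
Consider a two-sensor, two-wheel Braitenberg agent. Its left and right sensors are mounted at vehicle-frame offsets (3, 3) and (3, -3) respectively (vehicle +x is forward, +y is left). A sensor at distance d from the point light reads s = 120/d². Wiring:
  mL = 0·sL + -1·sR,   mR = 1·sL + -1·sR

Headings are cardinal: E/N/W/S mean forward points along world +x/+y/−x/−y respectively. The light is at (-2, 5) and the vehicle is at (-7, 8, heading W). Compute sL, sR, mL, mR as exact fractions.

15/8 6/5 -6/5 27/40

left sensor world pos  = (-10, 5); dL² = 64
right sensor world pos = (-10, 11); dR² = 100
sL = 120/64 = 15/8
sR = 120/100 = 6/5
mL = 0·sL + -1·sR = -6/5
mR = 1·sL + -1·sR = 27/40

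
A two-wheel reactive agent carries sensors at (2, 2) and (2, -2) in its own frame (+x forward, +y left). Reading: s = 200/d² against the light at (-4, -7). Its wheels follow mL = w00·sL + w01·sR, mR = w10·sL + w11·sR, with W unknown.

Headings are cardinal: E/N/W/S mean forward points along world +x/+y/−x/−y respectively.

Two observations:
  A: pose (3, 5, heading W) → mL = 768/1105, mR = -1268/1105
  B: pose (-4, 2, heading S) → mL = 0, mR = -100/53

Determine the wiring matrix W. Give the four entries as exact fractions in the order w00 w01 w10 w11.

obs A: pose=(3,5,W) → sL=8/5, sR=200/221, mL=768/1105, mR=-1268/1105
obs B: pose=(-4,2,S) → sL=200/53, sR=200/53, mL=0, mR=-100/53
sensor matrix S = [[8/5, 200/221], [200/53, 200/53]]; det S = 30720/11713
solve [mL_A; mL_B] = S·[w00; w01] and [mR_A; mR_B] = S·[w10; w11]:
  w00 = 1, w01 = -1, w10 = -1, w11 = 1/2

1 -1 -1 1/2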